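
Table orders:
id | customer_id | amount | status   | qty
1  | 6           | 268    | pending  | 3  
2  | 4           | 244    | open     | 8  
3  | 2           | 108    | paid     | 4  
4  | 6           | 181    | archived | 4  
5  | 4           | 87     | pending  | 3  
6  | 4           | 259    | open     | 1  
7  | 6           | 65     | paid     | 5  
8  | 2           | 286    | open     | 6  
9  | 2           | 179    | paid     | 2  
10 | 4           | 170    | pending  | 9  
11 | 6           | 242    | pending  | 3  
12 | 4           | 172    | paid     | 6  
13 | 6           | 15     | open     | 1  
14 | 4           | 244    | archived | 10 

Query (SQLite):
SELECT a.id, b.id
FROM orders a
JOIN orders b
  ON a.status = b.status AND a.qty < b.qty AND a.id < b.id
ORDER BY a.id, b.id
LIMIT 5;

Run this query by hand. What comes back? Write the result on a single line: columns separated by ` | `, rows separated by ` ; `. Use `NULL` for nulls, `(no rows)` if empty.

1 | 10 ; 3 | 7 ; 3 | 12 ; 4 | 14 ; 5 | 10

Pairs (a,b) with same status, a.qty < b.qty, a.id < b.id.
status groups: archived:{4,14} open:{2,6,8,13} paid:{3,7,9,12} pending:{1,5,10,11}
Ordered by (a.id, b.id); first 5.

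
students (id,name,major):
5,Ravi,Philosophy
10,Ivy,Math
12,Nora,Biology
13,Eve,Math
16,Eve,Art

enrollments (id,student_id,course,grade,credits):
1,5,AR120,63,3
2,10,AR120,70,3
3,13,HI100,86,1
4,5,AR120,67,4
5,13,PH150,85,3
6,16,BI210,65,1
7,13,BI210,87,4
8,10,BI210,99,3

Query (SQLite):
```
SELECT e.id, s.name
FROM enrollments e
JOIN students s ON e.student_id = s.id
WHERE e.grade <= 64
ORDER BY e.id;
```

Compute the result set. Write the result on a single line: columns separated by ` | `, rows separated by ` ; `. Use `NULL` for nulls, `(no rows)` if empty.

Each enrollments row matches the students row where student_id = students.id.
Then keep rows with e.grade <= 64.

1 | Ravi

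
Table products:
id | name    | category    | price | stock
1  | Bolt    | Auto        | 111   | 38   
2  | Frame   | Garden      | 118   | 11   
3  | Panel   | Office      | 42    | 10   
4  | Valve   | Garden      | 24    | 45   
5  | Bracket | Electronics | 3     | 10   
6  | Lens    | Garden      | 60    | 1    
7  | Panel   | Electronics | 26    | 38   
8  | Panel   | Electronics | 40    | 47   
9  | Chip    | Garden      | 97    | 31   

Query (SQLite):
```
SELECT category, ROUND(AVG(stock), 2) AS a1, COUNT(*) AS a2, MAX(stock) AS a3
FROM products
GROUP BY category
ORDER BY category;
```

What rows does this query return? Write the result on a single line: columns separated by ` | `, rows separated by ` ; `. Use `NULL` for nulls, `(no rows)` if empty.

Auto | 38 | 1 | 38 ; Electronics | 31.67 | 3 | 47 ; Garden | 22 | 4 | 45 ; Office | 10 | 1 | 10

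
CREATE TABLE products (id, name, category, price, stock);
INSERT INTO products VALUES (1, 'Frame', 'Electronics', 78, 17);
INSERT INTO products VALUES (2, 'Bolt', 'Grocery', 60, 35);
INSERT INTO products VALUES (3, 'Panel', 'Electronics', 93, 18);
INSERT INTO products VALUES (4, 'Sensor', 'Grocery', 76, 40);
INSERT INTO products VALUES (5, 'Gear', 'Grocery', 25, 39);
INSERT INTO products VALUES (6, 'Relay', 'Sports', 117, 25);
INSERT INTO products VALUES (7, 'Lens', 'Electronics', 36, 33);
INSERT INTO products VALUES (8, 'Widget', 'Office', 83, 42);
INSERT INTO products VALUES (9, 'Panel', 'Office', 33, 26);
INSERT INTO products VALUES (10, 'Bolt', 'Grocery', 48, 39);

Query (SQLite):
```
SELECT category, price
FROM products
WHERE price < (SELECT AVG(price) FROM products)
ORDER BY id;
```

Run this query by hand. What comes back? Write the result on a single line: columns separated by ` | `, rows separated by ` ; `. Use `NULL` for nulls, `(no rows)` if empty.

Grocery | 60 ; Grocery | 25 ; Electronics | 36 ; Office | 33 ; Grocery | 48

Scalar subquery: AVG(price) over all products rows = 64.9.
Keep rows where price < that value.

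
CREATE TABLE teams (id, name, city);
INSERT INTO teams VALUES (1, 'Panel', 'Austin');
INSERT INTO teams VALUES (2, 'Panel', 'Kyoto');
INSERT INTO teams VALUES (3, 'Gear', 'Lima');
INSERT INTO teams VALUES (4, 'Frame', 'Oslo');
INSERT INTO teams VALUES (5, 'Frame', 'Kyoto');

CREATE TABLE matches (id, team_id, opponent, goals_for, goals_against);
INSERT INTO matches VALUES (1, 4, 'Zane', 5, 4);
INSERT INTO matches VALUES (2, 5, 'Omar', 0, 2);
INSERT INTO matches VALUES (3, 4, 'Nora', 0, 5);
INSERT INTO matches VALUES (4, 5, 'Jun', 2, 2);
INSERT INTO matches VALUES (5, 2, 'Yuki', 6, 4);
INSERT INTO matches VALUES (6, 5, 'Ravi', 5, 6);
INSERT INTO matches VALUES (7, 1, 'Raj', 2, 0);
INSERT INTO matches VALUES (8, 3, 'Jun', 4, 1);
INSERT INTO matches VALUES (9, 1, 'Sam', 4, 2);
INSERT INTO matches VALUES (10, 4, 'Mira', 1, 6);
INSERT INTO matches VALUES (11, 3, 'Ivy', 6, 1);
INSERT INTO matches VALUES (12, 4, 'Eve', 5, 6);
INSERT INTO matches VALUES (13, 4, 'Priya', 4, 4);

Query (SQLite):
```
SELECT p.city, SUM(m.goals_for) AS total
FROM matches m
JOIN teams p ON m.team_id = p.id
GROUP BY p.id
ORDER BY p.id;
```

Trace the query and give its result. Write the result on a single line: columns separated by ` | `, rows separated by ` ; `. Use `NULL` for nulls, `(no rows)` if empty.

Austin | 6 ; Kyoto | 6 ; Lima | 10 ; Oslo | 15 ; Kyoto | 7

Join each matches row to its teams via team_id.
Group joined rows by teams.id; compute SUM(m.goals_for) per group.
  1: ids {7, 9} → SUM(m.goals_for)=6
  2: ids {5} → SUM(m.goals_for)=6
  3: ids {8, 11} → SUM(m.goals_for)=10
  4: ids {1, 3, 10, 12, 13} → SUM(m.goals_for)=15
  5: ids {2, 4, 6} → SUM(m.goals_for)=7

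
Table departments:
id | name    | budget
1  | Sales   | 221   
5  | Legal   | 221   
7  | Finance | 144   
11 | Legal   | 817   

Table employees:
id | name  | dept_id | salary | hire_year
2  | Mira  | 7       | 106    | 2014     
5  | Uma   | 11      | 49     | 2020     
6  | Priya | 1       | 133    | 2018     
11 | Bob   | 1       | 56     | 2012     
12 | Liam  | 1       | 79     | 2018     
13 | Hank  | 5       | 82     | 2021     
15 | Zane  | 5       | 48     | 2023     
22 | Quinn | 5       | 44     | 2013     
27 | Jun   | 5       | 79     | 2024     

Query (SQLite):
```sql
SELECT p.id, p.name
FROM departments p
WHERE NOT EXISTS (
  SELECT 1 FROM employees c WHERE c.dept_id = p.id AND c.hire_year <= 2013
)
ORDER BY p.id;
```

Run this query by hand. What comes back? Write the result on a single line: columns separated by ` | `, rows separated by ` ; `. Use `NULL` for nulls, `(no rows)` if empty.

7 | Finance ; 11 | Legal

For each departments row, check whether any employees with matching dept_id has hire_year <= 2013.
Keep rows where that is false.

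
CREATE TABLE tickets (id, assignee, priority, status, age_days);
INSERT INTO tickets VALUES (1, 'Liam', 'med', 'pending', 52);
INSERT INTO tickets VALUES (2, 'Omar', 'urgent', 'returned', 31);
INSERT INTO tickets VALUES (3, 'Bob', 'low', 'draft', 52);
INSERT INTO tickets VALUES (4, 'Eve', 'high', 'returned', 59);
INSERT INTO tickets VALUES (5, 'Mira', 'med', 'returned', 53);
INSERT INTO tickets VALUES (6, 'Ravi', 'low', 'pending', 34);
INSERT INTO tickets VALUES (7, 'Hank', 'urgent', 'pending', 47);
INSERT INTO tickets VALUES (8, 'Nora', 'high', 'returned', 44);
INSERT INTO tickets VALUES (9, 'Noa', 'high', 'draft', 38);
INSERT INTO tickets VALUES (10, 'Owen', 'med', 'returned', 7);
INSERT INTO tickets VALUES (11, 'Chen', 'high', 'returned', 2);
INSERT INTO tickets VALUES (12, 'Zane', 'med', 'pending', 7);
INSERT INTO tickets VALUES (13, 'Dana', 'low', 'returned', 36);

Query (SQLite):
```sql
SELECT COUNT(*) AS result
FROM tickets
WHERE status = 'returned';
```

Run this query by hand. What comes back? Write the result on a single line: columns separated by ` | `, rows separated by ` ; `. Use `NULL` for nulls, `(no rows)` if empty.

7

Rows where status='returned' → age_days values: [31, 59, 53, 44, 7, 2, 36].
COUNT(*) counts rows → 7.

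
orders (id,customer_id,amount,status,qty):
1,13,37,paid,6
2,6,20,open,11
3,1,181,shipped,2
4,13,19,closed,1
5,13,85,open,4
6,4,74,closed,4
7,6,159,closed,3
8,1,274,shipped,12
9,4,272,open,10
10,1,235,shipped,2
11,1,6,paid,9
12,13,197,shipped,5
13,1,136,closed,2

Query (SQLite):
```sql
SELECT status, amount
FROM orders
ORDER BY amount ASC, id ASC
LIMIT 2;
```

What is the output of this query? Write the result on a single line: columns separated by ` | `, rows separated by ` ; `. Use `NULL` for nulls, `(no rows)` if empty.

Sort by amount asc, tiebreak id asc: (6, id=11), (19, id=4), (20, id=2), (37, id=1), (74, id=6) …. Take first 2.

paid | 6 ; closed | 19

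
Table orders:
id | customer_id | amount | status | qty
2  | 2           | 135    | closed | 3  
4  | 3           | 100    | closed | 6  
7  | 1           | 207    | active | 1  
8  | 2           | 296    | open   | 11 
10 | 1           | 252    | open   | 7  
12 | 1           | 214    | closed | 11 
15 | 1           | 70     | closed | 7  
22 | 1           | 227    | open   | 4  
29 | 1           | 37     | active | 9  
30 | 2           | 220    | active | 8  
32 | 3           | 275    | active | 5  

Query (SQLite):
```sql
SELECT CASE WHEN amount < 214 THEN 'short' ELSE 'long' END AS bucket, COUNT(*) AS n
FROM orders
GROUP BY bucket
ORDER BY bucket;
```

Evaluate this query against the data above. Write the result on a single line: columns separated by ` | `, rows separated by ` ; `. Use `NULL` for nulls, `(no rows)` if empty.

long | 6 ; short | 5

Bucket rows by amount < 214 → 'short' else 'long'; count each bucket.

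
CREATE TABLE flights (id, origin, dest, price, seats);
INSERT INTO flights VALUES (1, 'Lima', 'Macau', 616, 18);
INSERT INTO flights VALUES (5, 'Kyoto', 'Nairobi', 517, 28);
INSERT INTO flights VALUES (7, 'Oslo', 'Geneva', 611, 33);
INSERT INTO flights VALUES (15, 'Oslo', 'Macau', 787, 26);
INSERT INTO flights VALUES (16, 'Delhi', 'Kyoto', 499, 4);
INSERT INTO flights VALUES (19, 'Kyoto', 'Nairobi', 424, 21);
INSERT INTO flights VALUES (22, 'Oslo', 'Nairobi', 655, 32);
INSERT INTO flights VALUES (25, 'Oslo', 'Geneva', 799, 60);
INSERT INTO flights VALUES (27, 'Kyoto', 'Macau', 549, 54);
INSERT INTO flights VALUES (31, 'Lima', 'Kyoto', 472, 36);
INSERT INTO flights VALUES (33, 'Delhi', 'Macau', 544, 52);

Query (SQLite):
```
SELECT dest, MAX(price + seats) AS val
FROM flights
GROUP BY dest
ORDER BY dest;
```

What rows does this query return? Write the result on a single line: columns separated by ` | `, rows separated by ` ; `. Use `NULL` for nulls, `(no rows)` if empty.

Geneva | 859 ; Kyoto | 508 ; Macau | 813 ; Nairobi | 687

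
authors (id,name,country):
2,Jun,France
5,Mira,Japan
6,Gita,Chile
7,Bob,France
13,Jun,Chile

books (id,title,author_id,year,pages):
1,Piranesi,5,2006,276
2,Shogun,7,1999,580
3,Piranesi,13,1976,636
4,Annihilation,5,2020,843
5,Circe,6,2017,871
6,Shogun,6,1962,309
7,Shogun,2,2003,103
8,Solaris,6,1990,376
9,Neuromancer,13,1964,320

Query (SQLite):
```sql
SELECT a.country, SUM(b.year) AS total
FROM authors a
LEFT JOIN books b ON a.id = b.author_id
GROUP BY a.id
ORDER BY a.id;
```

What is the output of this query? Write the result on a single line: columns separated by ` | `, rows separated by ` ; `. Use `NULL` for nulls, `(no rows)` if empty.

LEFT JOIN keeps every authors row; unmatched ones get NULL for books columns.
Group by authors.id and compute SUM(b.year). SUM over an all-NULL group is NULL.
  2: ids {7} → SUM(b.year)=2003
  5: ids {1, 4} → SUM(b.year)=4026
  6: ids {5, 6, 8} → SUM(b.year)=5969
  7: ids {2} → SUM(b.year)=1999
  13: ids {3, 9} → SUM(b.year)=3940

France | 2003 ; Japan | 4026 ; Chile | 5969 ; France | 1999 ; Chile | 3940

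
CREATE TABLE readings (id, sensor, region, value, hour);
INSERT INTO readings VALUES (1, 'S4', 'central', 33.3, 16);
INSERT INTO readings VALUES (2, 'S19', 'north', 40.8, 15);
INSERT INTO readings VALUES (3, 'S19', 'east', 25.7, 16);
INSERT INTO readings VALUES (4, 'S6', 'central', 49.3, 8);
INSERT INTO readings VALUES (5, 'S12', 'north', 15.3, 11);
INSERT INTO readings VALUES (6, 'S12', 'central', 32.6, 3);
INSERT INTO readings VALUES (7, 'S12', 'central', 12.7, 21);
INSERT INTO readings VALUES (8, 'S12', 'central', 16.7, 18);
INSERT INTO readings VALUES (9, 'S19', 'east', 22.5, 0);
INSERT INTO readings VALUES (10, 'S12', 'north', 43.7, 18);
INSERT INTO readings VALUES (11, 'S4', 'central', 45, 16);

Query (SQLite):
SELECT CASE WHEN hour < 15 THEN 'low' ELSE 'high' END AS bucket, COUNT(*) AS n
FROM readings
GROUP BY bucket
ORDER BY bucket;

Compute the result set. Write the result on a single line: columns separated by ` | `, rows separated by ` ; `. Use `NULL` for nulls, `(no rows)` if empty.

high | 7 ; low | 4

Bucket rows by hour < 15 → 'low' else 'high'; count each bucket.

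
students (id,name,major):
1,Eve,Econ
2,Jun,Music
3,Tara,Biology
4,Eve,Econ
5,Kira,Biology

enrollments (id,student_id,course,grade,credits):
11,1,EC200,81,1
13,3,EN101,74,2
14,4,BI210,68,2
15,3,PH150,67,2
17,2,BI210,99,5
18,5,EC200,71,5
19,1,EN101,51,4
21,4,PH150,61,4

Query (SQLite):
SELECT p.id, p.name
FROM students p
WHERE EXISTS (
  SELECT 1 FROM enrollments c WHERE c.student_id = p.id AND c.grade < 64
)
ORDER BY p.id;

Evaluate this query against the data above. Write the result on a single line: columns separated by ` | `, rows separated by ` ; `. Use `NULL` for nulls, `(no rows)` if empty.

For each students row, check whether any enrollments with matching student_id has grade < 64.
Keep rows where that is true.

1 | Eve ; 4 | Eve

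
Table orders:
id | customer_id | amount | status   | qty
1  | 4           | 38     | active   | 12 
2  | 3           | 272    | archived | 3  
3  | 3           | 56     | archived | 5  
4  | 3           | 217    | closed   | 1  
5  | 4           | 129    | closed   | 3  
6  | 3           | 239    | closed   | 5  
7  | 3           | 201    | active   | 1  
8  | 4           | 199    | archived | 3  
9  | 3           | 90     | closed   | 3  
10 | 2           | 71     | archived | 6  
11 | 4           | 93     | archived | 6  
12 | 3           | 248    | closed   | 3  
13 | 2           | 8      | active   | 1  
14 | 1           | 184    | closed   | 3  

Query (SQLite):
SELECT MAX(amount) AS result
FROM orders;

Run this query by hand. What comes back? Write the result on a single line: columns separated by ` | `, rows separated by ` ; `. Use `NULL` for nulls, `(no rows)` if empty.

All amount values: [38, 272, 56, 217, 129, 239, 201, 199, 90, 71, 93, 248, 8, 184].
MAX of non-NULL values = 272.

272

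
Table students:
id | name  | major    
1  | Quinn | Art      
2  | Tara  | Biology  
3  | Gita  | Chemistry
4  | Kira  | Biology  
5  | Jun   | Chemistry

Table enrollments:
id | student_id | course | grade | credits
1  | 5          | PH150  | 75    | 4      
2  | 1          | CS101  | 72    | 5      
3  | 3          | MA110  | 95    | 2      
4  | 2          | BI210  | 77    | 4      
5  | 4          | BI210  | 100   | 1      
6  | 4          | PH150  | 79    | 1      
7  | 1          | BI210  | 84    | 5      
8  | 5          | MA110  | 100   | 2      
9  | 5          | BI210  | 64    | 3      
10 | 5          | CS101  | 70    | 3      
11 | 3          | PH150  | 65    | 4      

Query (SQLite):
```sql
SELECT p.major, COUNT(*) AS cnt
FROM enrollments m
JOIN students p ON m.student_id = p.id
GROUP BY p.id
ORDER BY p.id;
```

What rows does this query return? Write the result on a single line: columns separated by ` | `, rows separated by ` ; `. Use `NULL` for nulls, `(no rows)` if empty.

Join each enrollments row to its students via student_id.
Group joined rows by students.id; compute COUNT(*) per group.
  1: ids {2, 7} → COUNT(*)=2
  2: ids {4} → COUNT(*)=1
  3: ids {3, 11} → COUNT(*)=2
  4: ids {5, 6} → COUNT(*)=2
  5: ids {1, 8, 9, 10} → COUNT(*)=4

Art | 2 ; Biology | 1 ; Chemistry | 2 ; Biology | 2 ; Chemistry | 4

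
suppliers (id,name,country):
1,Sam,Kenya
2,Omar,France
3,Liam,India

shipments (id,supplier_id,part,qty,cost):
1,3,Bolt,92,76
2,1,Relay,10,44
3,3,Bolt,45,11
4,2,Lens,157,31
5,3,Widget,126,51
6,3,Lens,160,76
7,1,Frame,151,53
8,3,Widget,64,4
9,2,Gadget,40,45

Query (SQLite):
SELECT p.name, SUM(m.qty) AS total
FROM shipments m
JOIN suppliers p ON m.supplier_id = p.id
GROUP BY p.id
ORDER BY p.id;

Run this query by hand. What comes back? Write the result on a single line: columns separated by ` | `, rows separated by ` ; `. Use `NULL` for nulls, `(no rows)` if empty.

Sam | 161 ; Omar | 197 ; Liam | 487

Join each shipments row to its suppliers via supplier_id.
Group joined rows by suppliers.id; compute SUM(m.qty) per group.
  1: ids {2, 7} → SUM(m.qty)=161
  2: ids {4, 9} → SUM(m.qty)=197
  3: ids {1, 3, 5, 6, 8} → SUM(m.qty)=487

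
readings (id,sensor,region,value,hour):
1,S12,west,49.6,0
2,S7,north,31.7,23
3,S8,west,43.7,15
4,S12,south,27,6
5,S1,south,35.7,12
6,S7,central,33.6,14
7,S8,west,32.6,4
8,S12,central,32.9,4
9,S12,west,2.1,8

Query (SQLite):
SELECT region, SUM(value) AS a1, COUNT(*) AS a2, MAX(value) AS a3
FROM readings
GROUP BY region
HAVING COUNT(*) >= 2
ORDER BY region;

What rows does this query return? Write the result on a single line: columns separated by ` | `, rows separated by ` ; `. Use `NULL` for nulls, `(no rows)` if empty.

central | 66.5 | 2 | 33.6 ; south | 62.7 | 2 | 35.7 ; west | 128 | 4 | 49.6

Group readings by region.
Per group compute: SUM(value), COUNT(*), MAX(value).
HAVING: drop groups with fewer than 2 rows.
  central: ids {6, 8} → SUM(value)=66.5, COUNT(*)=2, MAX(value)=33.6
  north: ids {2} → SUM(value)=31.7, COUNT(*)=1, MAX(value)=31.7
  south: ids {4, 5} → SUM(value)=62.7, COUNT(*)=2, MAX(value)=35.7
  west: ids {1, 3, 7, 9} → SUM(value)=128, COUNT(*)=4, MAX(value)=49.6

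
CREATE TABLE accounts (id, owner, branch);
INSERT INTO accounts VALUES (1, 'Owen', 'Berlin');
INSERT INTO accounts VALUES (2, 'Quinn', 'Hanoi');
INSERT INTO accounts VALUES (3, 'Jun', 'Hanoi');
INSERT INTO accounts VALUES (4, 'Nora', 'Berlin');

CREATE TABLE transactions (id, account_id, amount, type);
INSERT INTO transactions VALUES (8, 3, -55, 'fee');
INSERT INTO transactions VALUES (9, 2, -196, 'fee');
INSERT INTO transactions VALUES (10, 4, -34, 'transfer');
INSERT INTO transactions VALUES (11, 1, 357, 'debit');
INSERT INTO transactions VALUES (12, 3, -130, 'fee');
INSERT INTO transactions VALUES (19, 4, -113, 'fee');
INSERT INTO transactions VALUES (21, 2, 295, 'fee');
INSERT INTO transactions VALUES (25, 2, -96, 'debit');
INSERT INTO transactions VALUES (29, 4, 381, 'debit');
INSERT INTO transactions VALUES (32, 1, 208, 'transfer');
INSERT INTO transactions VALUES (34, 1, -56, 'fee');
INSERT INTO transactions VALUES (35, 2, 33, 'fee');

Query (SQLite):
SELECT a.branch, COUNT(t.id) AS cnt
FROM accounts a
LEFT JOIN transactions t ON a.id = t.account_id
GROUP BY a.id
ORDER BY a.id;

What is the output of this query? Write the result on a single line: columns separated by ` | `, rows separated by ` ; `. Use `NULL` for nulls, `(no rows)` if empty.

LEFT JOIN keeps every accounts row; unmatched ones get NULL for transactions columns.
Group by accounts.id and compute COUNT(t.id). COUNT(col) of an all-NULL group is 0.
  1: ids {11, 32, 34} → COUNT(t.id)=3
  2: ids {9, 21, 25, 35} → COUNT(t.id)=4
  3: ids {8, 12} → COUNT(t.id)=2
  4: ids {10, 19, 29} → COUNT(t.id)=3

Berlin | 3 ; Hanoi | 4 ; Hanoi | 2 ; Berlin | 3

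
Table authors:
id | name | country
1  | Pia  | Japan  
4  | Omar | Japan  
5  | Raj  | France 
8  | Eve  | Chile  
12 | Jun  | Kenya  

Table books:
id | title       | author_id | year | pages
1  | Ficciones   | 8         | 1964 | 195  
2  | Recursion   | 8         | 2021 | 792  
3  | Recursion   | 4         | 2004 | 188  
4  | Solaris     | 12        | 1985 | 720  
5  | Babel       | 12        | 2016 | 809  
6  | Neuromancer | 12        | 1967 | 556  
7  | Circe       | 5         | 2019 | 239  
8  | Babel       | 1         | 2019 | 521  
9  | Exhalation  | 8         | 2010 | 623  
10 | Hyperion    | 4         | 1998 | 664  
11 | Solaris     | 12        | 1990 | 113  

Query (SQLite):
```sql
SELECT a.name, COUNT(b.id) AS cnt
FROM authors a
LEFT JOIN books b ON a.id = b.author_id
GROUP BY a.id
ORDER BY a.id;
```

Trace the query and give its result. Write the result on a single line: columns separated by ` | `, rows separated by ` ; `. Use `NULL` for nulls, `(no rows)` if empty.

LEFT JOIN keeps every authors row; unmatched ones get NULL for books columns.
Group by authors.id and compute COUNT(b.id). COUNT(col) of an all-NULL group is 0.
  1: ids {8} → COUNT(b.id)=1
  4: ids {3, 10} → COUNT(b.id)=2
  5: ids {7} → COUNT(b.id)=1
  8: ids {1, 2, 9} → COUNT(b.id)=3
  12: ids {4, 5, 6, 11} → COUNT(b.id)=4

Pia | 1 ; Omar | 2 ; Raj | 1 ; Eve | 3 ; Jun | 4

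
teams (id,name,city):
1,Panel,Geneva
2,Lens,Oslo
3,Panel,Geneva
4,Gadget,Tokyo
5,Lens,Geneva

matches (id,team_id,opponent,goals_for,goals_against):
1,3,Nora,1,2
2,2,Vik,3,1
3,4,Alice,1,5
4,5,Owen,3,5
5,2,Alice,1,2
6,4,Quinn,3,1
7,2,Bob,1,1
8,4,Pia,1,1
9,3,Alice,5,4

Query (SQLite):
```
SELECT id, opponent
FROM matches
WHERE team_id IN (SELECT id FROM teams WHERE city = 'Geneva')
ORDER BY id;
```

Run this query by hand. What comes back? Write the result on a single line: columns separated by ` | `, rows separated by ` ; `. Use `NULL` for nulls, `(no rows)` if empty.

Inner query: teams.id where city = 'Geneva'.
Outer: keep matches rows whose team_id is in that set.
Inner query → {1, 3, 5}

1 | Nora ; 4 | Owen ; 9 | Alice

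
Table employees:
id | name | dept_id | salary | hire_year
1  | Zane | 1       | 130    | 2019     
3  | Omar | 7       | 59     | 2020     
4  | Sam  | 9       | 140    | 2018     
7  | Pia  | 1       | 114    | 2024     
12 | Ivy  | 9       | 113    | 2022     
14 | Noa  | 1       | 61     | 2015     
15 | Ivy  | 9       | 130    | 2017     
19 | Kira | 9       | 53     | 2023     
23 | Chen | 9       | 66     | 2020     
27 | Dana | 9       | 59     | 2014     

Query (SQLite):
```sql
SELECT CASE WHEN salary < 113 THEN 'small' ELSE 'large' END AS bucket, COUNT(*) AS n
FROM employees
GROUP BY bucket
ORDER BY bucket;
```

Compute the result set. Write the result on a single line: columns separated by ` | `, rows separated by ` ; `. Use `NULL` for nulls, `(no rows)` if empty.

large | 5 ; small | 5

Bucket rows by salary < 113 → 'small' else 'large'; count each bucket.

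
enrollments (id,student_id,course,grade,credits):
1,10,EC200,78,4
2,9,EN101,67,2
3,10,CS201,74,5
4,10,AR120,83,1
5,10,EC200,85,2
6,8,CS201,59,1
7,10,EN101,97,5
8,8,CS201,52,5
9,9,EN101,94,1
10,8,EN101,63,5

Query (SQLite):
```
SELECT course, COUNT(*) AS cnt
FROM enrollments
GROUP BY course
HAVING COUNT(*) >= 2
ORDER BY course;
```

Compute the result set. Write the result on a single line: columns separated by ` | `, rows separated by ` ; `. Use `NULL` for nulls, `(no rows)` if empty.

CS201 | 3 ; EC200 | 2 ; EN101 | 4

Partition enrollments by course; compute COUNT(*) within each group.
HAVING: keep groups with count ≥ 2.
  AR120: ids {4} → COUNT(*)=1
  CS201: ids {3, 6, 8} → COUNT(*)=3
  EC200: ids {1, 5} → COUNT(*)=2
  EN101: ids {2, 7, 9, 10} → COUNT(*)=4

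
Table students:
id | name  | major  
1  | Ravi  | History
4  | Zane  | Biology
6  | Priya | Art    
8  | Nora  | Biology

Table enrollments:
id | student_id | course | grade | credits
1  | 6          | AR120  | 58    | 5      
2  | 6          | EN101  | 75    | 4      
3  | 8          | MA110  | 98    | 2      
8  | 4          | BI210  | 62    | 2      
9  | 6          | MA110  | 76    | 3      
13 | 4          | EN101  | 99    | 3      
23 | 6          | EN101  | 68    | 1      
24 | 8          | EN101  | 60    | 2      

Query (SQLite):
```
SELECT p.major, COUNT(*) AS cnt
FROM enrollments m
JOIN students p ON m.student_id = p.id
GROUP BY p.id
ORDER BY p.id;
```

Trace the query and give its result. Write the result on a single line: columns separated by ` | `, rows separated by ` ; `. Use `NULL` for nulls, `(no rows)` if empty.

Biology | 2 ; Art | 4 ; Biology | 2

Join each enrollments row to its students via student_id.
Group joined rows by students.id; compute COUNT(*) per group.
  4: ids {8, 13} → COUNT(*)=2
  6: ids {1, 2, 9, 23} → COUNT(*)=4
  8: ids {3, 24} → COUNT(*)=2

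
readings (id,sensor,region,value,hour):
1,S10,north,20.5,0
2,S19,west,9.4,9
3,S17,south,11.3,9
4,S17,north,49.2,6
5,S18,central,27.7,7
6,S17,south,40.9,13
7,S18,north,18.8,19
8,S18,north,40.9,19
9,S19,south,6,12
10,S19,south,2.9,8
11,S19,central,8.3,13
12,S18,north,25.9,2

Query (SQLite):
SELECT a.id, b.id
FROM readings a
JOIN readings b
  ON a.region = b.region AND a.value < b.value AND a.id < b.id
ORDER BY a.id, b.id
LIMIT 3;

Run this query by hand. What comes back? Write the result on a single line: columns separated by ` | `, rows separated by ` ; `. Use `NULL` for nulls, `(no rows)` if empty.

1 | 4 ; 1 | 8 ; 1 | 12

Pairs (a,b) with same region, a.value < b.value, a.id < b.id.
region groups: central:{5,11} north:{1,4,7,8,12} south:{3,6,9,10} west:{2}
Ordered by (a.id, b.id); first 3.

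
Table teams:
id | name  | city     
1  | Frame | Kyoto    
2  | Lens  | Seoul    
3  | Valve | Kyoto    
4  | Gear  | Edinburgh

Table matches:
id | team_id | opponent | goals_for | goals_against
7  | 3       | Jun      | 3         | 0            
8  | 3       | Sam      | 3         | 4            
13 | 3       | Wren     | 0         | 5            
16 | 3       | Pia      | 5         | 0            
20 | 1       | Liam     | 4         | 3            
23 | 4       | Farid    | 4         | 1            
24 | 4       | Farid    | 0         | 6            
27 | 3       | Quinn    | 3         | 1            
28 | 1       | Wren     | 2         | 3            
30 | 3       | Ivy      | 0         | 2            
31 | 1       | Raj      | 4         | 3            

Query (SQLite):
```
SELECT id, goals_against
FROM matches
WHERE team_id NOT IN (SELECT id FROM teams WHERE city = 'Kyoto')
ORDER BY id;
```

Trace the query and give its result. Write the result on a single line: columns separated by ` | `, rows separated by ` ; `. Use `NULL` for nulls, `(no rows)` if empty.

23 | 1 ; 24 | 6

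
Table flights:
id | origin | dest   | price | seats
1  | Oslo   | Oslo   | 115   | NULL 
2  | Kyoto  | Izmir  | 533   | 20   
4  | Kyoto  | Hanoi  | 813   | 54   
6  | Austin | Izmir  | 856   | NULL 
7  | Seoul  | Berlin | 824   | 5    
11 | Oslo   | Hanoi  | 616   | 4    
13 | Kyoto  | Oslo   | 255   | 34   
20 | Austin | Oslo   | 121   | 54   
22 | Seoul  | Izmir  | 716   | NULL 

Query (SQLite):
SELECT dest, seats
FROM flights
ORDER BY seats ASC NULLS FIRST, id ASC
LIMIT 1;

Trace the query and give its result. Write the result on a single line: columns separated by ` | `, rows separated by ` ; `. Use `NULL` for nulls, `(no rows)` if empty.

Oslo | NULL

Sort by seats asc, tiebreak id asc: (NULL, id=1), (NULL, id=6), (NULL, id=22), (4, id=11) …. Take first 1.
NULLS FIRST: NULL seats rows go before all non-NULL rows (among themselves ordered by id asc).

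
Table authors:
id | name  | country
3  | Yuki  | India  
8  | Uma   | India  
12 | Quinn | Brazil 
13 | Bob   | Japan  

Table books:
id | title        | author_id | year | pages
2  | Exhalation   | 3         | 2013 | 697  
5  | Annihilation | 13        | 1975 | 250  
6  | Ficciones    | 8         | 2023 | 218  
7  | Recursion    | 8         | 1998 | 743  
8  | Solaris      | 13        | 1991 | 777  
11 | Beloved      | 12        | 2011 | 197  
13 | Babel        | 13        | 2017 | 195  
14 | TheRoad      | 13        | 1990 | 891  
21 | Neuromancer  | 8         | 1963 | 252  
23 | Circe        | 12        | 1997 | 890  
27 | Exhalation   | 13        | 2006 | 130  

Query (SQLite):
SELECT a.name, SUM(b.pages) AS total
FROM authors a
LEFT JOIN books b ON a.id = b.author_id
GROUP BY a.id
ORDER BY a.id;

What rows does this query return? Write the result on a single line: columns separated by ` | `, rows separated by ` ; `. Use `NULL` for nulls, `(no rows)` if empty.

LEFT JOIN keeps every authors row; unmatched ones get NULL for books columns.
Group by authors.id and compute SUM(b.pages). SUM over an all-NULL group is NULL.
  3: ids {2} → SUM(b.pages)=697
  8: ids {6, 7, 21} → SUM(b.pages)=1213
  12: ids {11, 23} → SUM(b.pages)=1087
  13: ids {5, 8, 13, 14, 27} → SUM(b.pages)=2243

Yuki | 697 ; Uma | 1213 ; Quinn | 1087 ; Bob | 2243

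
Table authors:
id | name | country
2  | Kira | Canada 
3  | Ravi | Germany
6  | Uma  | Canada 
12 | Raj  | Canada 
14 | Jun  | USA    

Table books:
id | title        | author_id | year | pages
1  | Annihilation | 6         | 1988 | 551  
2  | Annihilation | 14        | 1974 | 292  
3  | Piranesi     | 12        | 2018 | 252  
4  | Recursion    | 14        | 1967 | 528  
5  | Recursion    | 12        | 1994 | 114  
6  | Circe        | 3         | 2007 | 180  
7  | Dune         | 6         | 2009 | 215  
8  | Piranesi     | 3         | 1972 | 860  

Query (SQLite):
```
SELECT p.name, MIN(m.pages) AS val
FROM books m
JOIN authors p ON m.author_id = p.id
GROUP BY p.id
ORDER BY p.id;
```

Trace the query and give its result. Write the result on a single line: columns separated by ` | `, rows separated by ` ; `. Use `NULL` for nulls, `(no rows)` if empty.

Ravi | 180 ; Uma | 215 ; Raj | 114 ; Jun | 292

Join each books row to its authors via author_id.
Group joined rows by authors.id; compute MIN(m.pages) per group.
  3: ids {6, 8} → MIN(m.pages)=180
  6: ids {1, 7} → MIN(m.pages)=215
  12: ids {3, 5} → MIN(m.pages)=114
  14: ids {2, 4} → MIN(m.pages)=292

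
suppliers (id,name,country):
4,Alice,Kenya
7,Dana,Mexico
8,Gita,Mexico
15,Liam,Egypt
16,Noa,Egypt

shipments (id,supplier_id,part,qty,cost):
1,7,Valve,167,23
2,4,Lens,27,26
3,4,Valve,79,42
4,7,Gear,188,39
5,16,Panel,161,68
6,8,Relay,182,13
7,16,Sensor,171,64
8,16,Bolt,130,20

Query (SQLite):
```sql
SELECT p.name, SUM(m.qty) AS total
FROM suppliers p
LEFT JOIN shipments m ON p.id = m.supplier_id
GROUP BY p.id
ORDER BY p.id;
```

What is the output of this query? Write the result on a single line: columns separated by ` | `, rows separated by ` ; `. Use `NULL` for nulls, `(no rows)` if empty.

Alice | 106 ; Dana | 355 ; Gita | 182 ; Liam | NULL ; Noa | 462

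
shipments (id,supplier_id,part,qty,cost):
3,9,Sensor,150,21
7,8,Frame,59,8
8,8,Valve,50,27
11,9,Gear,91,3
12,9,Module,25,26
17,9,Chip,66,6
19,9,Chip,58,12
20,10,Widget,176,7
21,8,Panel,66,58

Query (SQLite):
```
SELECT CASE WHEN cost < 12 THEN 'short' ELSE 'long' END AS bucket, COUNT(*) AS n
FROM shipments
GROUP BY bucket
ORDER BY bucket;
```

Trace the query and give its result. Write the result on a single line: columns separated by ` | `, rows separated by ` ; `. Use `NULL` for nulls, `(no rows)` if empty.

long | 5 ; short | 4

Bucket rows by cost < 12 → 'short' else 'long'; count each bucket.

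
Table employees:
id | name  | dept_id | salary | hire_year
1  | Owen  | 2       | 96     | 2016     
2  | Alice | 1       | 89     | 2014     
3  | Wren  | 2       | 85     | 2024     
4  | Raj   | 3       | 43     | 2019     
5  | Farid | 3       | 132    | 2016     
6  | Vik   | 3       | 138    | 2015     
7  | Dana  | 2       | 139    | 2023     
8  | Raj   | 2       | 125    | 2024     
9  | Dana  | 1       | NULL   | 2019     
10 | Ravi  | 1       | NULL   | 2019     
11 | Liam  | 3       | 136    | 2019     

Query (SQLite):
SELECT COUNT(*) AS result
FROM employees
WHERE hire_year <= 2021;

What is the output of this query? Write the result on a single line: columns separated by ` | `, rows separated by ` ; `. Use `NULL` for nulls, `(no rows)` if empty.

Rows where hire_year <= 2021 → hire_year values: [2016, 2014, 2019, 2016, 2015, 2019, 2019, 2019].
COUNT(*) counts rows → 8.

8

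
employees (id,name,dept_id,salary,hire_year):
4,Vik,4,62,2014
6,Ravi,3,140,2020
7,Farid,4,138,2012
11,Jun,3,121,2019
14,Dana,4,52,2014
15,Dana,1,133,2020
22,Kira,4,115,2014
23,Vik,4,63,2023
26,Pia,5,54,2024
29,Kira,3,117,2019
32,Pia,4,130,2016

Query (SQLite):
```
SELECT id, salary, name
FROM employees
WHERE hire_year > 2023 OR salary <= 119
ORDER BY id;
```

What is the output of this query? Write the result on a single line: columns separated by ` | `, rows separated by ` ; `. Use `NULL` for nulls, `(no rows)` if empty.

4 | 62 | Vik ; 14 | 52 | Dana ; 22 | 115 | Kira ; 23 | 63 | Vik ; 26 | 54 | Pia ; 29 | 117 | Kira

hire_year > 2023: ids {26}
salary <= 119: ids {4, 14, 22, 23, 26, 29}
Combine with OR.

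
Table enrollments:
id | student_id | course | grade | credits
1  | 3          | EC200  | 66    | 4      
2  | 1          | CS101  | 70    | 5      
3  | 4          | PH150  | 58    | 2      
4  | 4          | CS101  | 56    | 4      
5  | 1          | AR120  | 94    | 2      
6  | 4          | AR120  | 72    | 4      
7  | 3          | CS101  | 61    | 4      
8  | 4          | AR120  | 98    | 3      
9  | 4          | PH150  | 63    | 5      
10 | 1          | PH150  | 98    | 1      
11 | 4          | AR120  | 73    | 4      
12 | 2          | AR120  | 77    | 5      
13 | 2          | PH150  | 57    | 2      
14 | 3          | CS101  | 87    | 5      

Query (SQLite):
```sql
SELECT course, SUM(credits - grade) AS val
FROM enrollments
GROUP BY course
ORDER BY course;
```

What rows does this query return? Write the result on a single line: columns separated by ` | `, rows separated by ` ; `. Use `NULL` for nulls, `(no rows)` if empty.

AR120 | -396 ; CS101 | -256 ; EC200 | -62 ; PH150 | -266

For each row compute credits - grade.
Group by course; take SUM of the expression per group.
  AR120: ids {5, 6, 8, 11, 12} → SUM(credits - grade)=-396
  CS101: ids {2, 4, 7, 14} → SUM(credits - grade)=-256
  EC200: ids {1} → SUM(credits - grade)=-62
  PH150: ids {3, 9, 10, 13} → SUM(credits - grade)=-266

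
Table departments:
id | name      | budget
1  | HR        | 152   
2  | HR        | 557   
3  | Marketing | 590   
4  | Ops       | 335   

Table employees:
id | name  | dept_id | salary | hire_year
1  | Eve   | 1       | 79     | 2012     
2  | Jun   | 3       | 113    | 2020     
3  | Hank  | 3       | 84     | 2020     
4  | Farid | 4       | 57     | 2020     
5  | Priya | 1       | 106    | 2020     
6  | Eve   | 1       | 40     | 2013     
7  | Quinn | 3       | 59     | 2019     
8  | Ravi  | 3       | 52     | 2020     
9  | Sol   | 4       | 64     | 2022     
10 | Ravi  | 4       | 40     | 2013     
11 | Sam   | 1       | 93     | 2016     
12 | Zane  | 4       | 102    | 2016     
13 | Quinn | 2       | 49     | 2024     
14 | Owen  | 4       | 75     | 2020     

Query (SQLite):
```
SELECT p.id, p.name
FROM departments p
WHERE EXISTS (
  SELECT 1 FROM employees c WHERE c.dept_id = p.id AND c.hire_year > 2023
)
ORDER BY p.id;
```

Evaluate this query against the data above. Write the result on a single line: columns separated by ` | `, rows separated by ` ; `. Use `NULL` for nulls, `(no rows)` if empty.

2 | HR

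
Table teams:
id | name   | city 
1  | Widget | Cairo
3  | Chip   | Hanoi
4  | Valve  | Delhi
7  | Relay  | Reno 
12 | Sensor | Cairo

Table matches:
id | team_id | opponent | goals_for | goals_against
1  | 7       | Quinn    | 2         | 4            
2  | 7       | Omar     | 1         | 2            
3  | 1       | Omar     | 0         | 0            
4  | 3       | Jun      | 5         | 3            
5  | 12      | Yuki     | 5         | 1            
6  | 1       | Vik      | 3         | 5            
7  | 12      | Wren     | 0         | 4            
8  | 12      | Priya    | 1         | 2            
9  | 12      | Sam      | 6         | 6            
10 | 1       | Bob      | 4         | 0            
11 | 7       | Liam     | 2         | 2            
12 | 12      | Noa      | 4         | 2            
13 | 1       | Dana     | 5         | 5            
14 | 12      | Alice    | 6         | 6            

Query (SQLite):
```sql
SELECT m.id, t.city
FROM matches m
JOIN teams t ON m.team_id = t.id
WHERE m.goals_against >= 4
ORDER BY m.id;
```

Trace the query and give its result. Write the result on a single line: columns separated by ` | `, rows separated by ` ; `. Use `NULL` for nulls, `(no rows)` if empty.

1 | Reno ; 6 | Cairo ; 7 | Cairo ; 9 | Cairo ; 13 | Cairo ; 14 | Cairo

Each matches row matches the teams row where team_id = teams.id.
Then keep rows with m.goals_against >= 4.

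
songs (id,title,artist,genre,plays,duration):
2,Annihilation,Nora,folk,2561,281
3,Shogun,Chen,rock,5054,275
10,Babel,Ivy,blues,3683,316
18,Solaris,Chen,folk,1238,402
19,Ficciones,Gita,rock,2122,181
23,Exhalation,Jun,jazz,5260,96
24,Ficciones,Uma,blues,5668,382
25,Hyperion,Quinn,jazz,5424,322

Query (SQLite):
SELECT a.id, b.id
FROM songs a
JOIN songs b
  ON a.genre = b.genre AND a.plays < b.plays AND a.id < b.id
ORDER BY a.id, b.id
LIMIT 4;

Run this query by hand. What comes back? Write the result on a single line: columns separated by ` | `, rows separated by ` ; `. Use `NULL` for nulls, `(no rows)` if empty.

10 | 24 ; 23 | 25

Pairs (a,b) with same genre, a.plays < b.plays, a.id < b.id.
genre groups: blues:{10,24} folk:{2,18} jazz:{23,25} rock:{3,19}
Ordered by (a.id, b.id); first 4.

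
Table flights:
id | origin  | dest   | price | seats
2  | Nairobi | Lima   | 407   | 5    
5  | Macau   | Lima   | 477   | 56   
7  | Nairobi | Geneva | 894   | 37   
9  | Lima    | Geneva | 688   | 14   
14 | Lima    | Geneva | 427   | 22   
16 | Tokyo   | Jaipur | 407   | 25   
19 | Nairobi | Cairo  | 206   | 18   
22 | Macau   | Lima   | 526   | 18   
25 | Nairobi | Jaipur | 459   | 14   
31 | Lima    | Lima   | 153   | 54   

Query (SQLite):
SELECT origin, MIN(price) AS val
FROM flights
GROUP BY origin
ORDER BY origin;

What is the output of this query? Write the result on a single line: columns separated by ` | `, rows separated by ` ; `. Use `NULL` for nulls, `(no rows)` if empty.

Lima | 153 ; Macau | 477 ; Nairobi | 206 ; Tokyo | 407

Partition flights by origin; compute MIN(price) within each group.
  Lima: ids {9, 14, 31} → MIN(price)=153
  Macau: ids {5, 22} → MIN(price)=477
  Nairobi: ids {2, 7, 19, 25} → MIN(price)=206
  Tokyo: ids {16} → MIN(price)=407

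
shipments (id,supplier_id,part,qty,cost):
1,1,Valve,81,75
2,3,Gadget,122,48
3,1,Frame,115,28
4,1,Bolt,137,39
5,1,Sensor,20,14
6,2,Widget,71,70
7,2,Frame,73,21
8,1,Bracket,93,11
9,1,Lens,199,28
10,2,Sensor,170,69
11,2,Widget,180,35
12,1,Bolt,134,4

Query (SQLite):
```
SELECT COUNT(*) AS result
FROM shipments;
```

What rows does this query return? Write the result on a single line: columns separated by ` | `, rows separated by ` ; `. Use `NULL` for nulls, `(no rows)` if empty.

All cost values: [75, 48, 28, 39, 14, 70, 21, 11, 28, 69, 35, 4].
COUNT(*) counts rows → 12.

12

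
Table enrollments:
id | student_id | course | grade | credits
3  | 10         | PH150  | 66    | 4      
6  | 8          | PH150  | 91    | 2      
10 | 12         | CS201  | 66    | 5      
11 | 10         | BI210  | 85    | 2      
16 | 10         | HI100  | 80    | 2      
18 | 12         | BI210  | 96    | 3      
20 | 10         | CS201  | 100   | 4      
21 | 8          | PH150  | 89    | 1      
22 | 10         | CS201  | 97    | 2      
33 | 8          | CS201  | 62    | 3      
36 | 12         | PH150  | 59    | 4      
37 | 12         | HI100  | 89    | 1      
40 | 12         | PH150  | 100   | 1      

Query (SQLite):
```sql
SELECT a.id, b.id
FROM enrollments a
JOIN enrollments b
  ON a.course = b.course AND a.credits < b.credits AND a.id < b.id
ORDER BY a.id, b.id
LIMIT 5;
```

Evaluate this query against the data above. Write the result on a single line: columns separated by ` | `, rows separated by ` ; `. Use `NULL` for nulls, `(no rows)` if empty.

6 | 36 ; 11 | 18 ; 21 | 36 ; 22 | 33

Pairs (a,b) with same course, a.credits < b.credits, a.id < b.id.
course groups: BI210:{11,18} CS201:{10,20,22,33} HI100:{16,37} PH150:{3,6,21,36,40}
Ordered by (a.id, b.id); first 5.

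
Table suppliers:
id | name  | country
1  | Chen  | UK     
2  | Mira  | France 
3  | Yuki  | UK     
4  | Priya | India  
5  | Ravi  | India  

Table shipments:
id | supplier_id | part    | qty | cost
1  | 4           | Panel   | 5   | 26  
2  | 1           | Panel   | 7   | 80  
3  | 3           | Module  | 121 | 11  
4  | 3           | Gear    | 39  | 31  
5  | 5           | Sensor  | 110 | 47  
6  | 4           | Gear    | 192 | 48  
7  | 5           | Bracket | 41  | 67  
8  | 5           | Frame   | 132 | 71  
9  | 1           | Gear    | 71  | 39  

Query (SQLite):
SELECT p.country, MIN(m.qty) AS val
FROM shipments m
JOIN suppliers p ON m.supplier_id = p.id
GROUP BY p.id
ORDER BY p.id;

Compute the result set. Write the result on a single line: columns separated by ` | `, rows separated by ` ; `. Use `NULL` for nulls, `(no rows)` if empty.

UK | 7 ; UK | 39 ; India | 5 ; India | 41

Join each shipments row to its suppliers via supplier_id.
Group joined rows by suppliers.id; compute MIN(m.qty) per group.
  1: ids {2, 9} → MIN(m.qty)=7
  3: ids {3, 4} → MIN(m.qty)=39
  4: ids {1, 6} → MIN(m.qty)=5
  5: ids {5, 7, 8} → MIN(m.qty)=41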